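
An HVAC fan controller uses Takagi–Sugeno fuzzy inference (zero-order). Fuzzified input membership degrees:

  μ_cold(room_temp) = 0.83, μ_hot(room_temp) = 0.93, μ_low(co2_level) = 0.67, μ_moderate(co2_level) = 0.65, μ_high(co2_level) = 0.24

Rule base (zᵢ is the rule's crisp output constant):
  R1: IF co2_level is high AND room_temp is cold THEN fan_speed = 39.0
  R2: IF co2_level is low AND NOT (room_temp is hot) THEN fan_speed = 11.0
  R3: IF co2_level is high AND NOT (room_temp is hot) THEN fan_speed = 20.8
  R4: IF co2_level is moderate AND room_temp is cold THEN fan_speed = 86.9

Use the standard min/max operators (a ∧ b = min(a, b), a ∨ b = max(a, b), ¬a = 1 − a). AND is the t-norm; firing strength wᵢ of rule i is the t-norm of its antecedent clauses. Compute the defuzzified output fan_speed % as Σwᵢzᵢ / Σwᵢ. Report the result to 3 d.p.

R1 (z=39.0): high=0.24, cold=0.83; AND[min(a, b)] → w = 0.24
R2 (z=11.0): low=0.67, ¬hot=1−0.93=0.07; AND[min(a, b)] → w = 0.07
R3 (z=20.8): high=0.24, ¬hot=1−0.93=0.07; AND[min(a, b)] → w = 0.07
R4 (z=86.9): moderate=0.65, cold=0.83; AND[min(a, b)] → w = 0.65
Weighted average = (0.24·39.0 + 0.07·11.0 + 0.07·20.8 + 0.65·86.9) / (0.24 + 0.07 + 0.07 + 0.65)
  = 68.0710 / 1.0300 = 66.088

66.088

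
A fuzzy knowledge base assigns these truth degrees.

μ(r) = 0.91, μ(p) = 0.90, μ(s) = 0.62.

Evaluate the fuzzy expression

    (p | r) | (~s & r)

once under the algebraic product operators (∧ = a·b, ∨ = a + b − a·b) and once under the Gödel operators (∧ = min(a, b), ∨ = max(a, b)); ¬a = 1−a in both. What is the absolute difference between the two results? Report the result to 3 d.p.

Under algebraic product:
  p | r = a + b − a·b on (0.9000, 0.9100) = 0.9910
  ~s = 1 − 0.6200 = 0.3800
  ~s & r = a·b on (0.3800, 0.9100) = 0.3458
  (p | r) | (~s & r) = a + b − a·b on (0.9910, 0.3458) = 0.9941
  → value = 0.9941
Under Gödel:
  p | r = max(a, b) on (0.90, 0.91) = 0.91
  ~s = 1 − 0.62 = 0.38
  ~s & r = min(a, b) on (0.38, 0.91) = 0.38
  (p | r) | (~s & r) = max(a, b) on (0.91, 0.38) = 0.91
  → value = 0.9100
|0.9941 − 0.9100| = 0.084

0.084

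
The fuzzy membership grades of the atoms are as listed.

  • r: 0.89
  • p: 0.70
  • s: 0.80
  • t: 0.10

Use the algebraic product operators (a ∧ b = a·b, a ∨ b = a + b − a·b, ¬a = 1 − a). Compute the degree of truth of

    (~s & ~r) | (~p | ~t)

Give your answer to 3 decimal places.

0.932

~s = 1 − 0.8000 = 0.2000
~r = 1 − 0.8900 = 0.1100
~s & ~r = a·b on (0.2000, 0.1100) = 0.0220
~p = 1 − 0.7000 = 0.3000
~t = 1 − 0.1000 = 0.9000
~p | ~t = a + b − a·b on (0.3000, 0.9000) = 0.9300
(~s & ~r) | (~p | ~t) = a + b − a·b on (0.0220, 0.9300) = 0.9315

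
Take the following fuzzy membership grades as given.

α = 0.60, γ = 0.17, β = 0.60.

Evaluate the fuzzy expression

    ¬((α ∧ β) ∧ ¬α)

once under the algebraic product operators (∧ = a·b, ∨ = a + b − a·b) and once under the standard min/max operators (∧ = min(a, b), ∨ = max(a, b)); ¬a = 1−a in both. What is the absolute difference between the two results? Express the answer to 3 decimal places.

0.256

Under algebraic product:
  α ∧ β = a·b on (0.6000, 0.6000) = 0.3600
  ¬α = 1 − 0.6000 = 0.4000
  (α ∧ β) ∧ ¬α = a·b on (0.3600, 0.4000) = 0.1440
  ¬((α ∧ β) ∧ ¬α) = 1 − 0.1440 = 0.8560
  → value = 0.8560
Under standard min/max:
  α ∧ β = min(a, b) on (0.60, 0.60) = 0.60
  ¬α = 1 − 0.60 = 0.40
  (α ∧ β) ∧ ¬α = min(a, b) on (0.60, 0.40) = 0.40
  ¬((α ∧ β) ∧ ¬α) = 1 − 0.40 = 0.60
  → value = 0.6000
|0.8560 − 0.6000| = 0.256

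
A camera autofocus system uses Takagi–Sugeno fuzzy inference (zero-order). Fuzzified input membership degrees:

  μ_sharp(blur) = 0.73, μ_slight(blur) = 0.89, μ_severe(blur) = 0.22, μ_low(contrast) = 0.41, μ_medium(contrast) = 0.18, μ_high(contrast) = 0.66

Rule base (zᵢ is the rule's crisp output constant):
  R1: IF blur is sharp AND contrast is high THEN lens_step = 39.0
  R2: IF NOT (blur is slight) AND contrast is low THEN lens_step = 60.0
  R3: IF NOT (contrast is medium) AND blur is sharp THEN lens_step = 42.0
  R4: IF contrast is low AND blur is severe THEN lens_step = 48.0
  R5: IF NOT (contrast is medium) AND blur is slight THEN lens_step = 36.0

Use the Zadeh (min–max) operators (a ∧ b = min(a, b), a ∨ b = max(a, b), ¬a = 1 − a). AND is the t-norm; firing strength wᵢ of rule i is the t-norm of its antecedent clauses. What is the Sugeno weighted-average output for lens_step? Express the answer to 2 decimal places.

40.58

R1 (z=39.0): sharp=0.73, high=0.66; AND[min(a, b)] → w = 0.66
R2 (z=60.0): ¬slight=1−0.89=0.11, low=0.41; AND[min(a, b)] → w = 0.11
R3 (z=42.0): ¬medium=1−0.18=0.82, sharp=0.73; AND[min(a, b)] → w = 0.73
R4 (z=48.0): low=0.41, severe=0.22; AND[min(a, b)] → w = 0.22
R5 (z=36.0): ¬medium=1−0.18=0.82, slight=0.89; AND[min(a, b)] → w = 0.82
Weighted average = (0.66·39.0 + 0.11·60.0 + 0.73·42.0 + 0.22·48.0 + 0.82·36.0) / (0.66 + 0.11 + 0.73 + 0.22 + 0.82)
  = 103.0800 / 2.5400 = 40.58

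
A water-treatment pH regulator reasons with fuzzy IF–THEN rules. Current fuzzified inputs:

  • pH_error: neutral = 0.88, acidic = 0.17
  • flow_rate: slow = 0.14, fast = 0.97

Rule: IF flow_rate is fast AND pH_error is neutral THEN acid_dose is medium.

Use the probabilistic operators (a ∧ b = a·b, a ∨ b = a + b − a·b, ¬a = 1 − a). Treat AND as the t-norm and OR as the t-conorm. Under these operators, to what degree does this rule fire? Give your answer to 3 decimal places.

firing strength: fast=0.97, neutral=0.88; AND[a·b] → w = 0.8536

0.854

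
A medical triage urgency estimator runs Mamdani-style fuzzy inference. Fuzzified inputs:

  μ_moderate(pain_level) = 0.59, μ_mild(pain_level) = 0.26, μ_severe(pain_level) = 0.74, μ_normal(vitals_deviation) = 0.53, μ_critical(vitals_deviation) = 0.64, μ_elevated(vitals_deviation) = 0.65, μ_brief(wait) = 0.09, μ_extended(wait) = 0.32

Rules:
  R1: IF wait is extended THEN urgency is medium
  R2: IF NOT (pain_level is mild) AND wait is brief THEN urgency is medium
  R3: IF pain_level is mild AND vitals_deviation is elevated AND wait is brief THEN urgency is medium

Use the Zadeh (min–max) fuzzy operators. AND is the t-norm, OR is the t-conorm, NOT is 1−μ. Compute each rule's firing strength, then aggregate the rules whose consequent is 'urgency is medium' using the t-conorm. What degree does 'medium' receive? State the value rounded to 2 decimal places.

R1: extended=0.32 → w = 0.32
R2: ¬mild=1−0.26=0.74, brief=0.09; AND[min(a, b)] → w = 0.09
R3: mild=0.26, elevated=0.65, brief=0.09; AND[min(a, b)] → w = 0.09
Rules with consequent 'medium': {R1, R2, R3} → strengths 0.32, 0.09, 0.09
Aggregate via t-conorm [max(a, b)]: 0.32

0.32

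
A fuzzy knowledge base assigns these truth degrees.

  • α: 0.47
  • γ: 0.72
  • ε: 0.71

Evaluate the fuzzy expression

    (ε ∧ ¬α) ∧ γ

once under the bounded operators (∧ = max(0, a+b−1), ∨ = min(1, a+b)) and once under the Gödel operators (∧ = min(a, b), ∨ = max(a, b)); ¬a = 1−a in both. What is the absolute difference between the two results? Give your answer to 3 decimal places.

0.530

Under bounded:
  ¬α = 1 − 0.47 = 0.53
  ε ∧ ¬α = max(0, a+b−1) on (0.71, 0.53) = 0.24
  (ε ∧ ¬α) ∧ γ = max(0, a+b−1) on (0.24, 0.72) = 0.00
  → value = 0.0000
Under Gödel:
  ¬α = 1 − 0.47 = 0.53
  ε ∧ ¬α = min(a, b) on (0.71, 0.53) = 0.53
  (ε ∧ ¬α) ∧ γ = min(a, b) on (0.53, 0.72) = 0.53
  → value = 0.5300
|0.0000 − 0.5300| = 0.530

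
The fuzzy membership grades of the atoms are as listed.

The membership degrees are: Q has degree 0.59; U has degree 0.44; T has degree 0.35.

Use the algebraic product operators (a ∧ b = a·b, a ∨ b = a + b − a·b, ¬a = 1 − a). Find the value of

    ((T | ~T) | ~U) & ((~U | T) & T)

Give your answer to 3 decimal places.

0.225

~T = 1 − 0.3500 = 0.6500
T | ~T = a + b − a·b on (0.3500, 0.6500) = 0.7725
~U = 1 − 0.4400 = 0.5600
(T | ~T) | ~U = a + b − a·b on (0.7725, 0.5600) = 0.8999
~U = 1 − 0.4400 = 0.5600
~U | T = a + b − a·b on (0.5600, 0.3500) = 0.7140
(~U | T) & T = a·b on (0.7140, 0.3500) = 0.2499
((T | ~T) | ~U) & ((~U | T) & T) = a·b on (0.8999, 0.2499) = 0.2249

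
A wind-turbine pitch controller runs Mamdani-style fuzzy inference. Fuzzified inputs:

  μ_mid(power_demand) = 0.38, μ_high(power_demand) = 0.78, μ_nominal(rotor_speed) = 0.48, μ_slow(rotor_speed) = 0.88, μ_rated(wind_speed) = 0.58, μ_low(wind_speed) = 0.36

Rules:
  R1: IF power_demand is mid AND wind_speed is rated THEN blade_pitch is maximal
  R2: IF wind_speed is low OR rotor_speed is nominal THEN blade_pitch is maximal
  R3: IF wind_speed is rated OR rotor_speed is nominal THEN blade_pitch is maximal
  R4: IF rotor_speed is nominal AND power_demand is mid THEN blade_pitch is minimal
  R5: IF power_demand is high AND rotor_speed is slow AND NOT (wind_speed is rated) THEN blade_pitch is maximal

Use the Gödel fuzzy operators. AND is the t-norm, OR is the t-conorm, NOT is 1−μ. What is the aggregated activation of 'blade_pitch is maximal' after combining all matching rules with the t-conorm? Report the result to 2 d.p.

R1: mid=0.38, rated=0.58; AND[min(a, b)] → w = 0.38
R2: low=0.36, nominal=0.48; OR[max(a, b)] → w = 0.48
R3: rated=0.58, nominal=0.48; OR[max(a, b)] → w = 0.58
R4: nominal=0.48, mid=0.38; AND[min(a, b)] → w = 0.38
R5: high=0.78, slow=0.88, ¬rated=1−0.58=0.42; AND[min(a, b)] → w = 0.42
Rules with consequent 'maximal': {R1, R2, R3, R5} → strengths 0.38, 0.48, 0.58, 0.42
Aggregate via t-conorm [max(a, b)]: 0.58

0.58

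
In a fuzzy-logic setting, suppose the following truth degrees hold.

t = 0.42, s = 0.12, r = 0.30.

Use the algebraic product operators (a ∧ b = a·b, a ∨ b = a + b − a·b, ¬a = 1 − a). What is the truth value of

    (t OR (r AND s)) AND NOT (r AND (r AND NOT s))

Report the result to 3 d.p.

0.406

r AND s = a·b on (0.3000, 0.1200) = 0.0360
t OR (r AND s) = a + b − a·b on (0.4200, 0.0360) = 0.4409
NOT s = 1 − 0.1200 = 0.8800
r AND NOT s = a·b on (0.3000, 0.8800) = 0.2640
r AND (r AND NOT s) = a·b on (0.3000, 0.2640) = 0.0792
NOT (r AND (r AND NOT s)) = 1 − 0.0792 = 0.9208
(t OR (r AND s)) AND NOT (r AND (r AND NOT s)) = a·b on (0.4409, 0.9208) = 0.4060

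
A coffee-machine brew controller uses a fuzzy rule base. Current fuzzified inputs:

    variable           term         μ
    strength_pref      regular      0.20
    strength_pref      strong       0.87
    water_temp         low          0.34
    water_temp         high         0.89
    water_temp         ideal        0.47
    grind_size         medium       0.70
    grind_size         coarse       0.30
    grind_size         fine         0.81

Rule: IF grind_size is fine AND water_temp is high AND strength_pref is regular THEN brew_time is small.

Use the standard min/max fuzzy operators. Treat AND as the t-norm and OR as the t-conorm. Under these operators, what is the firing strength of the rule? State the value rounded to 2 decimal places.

0.20

firing strength: fine=0.81, high=0.89, regular=0.20; AND[min(a, b)] → w = 0.20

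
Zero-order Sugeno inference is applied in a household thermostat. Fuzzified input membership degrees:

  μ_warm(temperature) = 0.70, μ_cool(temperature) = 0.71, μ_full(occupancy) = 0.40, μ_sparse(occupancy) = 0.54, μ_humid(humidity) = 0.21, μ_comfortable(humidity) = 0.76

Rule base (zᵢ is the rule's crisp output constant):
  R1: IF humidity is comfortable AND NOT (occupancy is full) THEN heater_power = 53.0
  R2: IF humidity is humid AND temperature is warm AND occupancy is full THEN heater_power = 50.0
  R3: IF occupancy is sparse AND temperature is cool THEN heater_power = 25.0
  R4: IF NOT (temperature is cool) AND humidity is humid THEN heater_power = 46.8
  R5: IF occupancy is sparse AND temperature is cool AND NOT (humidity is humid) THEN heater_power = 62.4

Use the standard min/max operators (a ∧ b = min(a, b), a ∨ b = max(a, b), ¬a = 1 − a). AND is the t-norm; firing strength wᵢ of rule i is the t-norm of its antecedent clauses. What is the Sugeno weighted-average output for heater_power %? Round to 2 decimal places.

47.30

R1 (z=53.0): comfortable=0.76, ¬full=1−0.40=0.60; AND[min(a, b)] → w = 0.60
R2 (z=50.0): humid=0.21, warm=0.70, full=0.40; AND[min(a, b)] → w = 0.21
R3 (z=25.0): sparse=0.54, cool=0.71; AND[min(a, b)] → w = 0.54
R4 (z=46.8): ¬cool=1−0.71=0.29, humid=0.21; AND[min(a, b)] → w = 0.21
R5 (z=62.4): sparse=0.54, cool=0.71, ¬humid=1−0.21=0.79; AND[min(a, b)] → w = 0.54
Weighted average = (0.60·53.0 + 0.21·50.0 + 0.54·25.0 + 0.21·46.8 + 0.54·62.4) / (0.60 + 0.21 + 0.54 + 0.21 + 0.54)
  = 99.3240 / 2.1000 = 47.30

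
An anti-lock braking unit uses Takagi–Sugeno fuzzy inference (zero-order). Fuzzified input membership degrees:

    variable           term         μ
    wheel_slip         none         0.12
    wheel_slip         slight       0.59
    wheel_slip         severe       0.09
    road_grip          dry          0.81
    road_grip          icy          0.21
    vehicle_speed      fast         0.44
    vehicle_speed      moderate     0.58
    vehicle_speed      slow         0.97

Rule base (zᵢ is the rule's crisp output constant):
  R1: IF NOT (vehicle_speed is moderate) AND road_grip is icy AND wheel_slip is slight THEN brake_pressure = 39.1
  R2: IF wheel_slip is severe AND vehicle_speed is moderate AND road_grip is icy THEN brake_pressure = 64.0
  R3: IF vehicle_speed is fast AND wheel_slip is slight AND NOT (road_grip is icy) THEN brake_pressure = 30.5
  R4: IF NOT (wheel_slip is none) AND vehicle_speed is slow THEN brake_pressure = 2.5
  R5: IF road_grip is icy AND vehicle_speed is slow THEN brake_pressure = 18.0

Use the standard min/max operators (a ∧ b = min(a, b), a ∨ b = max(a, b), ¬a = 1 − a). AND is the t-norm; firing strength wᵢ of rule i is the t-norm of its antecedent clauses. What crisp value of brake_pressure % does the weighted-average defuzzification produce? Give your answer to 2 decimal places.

R1 (z=39.1): ¬moderate=1−0.58=0.42, icy=0.21, slight=0.59; AND[min(a, b)] → w = 0.21
R2 (z=64.0): severe=0.09, moderate=0.58, icy=0.21; AND[min(a, b)] → w = 0.09
R3 (z=30.5): fast=0.44, slight=0.59, ¬icy=1−0.21=0.79; AND[min(a, b)] → w = 0.44
R4 (z=2.5): ¬none=1−0.12=0.88, slow=0.97; AND[min(a, b)] → w = 0.88
R5 (z=18.0): icy=0.21, slow=0.97; AND[min(a, b)] → w = 0.21
Weighted average = (0.21·39.1 + 0.09·64.0 + 0.44·30.5 + 0.88·2.5 + 0.21·18.0) / (0.21 + 0.09 + 0.44 + 0.88 + 0.21)
  = 33.3710 / 1.8300 = 18.24

18.24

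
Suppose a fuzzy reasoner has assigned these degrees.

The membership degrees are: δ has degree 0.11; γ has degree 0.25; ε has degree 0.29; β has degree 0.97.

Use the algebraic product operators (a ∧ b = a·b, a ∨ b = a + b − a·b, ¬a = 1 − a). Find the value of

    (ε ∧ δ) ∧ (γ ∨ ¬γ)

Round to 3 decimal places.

0.026

ε ∧ δ = a·b on (0.2900, 0.1100) = 0.0319
¬γ = 1 − 0.2500 = 0.7500
γ ∨ ¬γ = a + b − a·b on (0.2500, 0.7500) = 0.8125
(ε ∧ δ) ∧ (γ ∨ ¬γ) = a·b on (0.0319, 0.8125) = 0.0259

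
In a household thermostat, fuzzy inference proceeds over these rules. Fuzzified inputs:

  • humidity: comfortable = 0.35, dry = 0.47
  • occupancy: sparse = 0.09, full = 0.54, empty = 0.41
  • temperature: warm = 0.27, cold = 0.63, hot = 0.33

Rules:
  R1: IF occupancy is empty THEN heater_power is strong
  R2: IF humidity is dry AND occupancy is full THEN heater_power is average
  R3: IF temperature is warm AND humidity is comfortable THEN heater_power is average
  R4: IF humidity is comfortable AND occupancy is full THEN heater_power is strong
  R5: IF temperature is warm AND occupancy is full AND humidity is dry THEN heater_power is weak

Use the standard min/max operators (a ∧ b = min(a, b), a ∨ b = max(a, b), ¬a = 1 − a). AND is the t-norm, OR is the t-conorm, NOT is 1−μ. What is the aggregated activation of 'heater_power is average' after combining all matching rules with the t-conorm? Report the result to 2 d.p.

R1: empty=0.41 → w = 0.41
R2: dry=0.47, full=0.54; AND[min(a, b)] → w = 0.47
R3: warm=0.27, comfortable=0.35; AND[min(a, b)] → w = 0.27
R4: comfortable=0.35, full=0.54; AND[min(a, b)] → w = 0.35
R5: warm=0.27, full=0.54, dry=0.47; AND[min(a, b)] → w = 0.27
Rules with consequent 'average': {R2, R3} → strengths 0.47, 0.27
Aggregate via t-conorm [max(a, b)]: 0.47

0.47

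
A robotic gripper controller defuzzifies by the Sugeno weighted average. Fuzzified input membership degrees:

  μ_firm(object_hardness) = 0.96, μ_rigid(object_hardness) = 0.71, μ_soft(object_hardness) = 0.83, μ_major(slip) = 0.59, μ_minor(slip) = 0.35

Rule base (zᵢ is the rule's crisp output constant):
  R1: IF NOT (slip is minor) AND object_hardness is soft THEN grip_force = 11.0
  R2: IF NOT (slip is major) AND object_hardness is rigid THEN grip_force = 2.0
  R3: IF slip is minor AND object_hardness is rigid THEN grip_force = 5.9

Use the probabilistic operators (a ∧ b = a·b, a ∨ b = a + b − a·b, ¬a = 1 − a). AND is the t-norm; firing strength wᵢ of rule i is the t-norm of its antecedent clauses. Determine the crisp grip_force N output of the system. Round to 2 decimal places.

7.40

R1 (z=11.0): ¬minor=1−0.35=0.65, soft=0.83; AND[a·b] → w = 0.5395
R2 (z=2.0): ¬major=1−0.59=0.41, rigid=0.71; AND[a·b] → w = 0.2911
R3 (z=5.9): minor=0.35, rigid=0.71; AND[a·b] → w = 0.2485
Weighted average = (0.5395·11.0 + 0.2911·2.0 + 0.2485·5.9) / (0.5395 + 0.2911 + 0.2485)
  = 7.9829 / 1.0791 = 7.40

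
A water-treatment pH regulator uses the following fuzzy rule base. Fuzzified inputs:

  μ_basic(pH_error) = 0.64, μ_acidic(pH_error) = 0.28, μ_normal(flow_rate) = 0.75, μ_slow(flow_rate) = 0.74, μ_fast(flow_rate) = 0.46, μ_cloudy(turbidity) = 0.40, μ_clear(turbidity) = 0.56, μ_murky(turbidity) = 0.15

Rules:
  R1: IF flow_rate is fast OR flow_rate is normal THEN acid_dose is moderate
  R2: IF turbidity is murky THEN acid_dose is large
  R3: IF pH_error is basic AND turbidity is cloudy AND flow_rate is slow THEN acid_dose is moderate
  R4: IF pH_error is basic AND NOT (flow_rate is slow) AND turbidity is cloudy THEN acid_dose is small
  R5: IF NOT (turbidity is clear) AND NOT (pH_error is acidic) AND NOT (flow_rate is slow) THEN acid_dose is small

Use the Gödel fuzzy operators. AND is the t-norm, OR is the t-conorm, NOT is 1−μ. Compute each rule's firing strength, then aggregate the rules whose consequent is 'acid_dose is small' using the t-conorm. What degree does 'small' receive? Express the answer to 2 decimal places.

R1: fast=0.46, normal=0.75; OR[max(a, b)] → w = 0.75
R2: murky=0.15 → w = 0.15
R3: basic=0.64, cloudy=0.40, slow=0.74; AND[min(a, b)] → w = 0.40
R4: basic=0.64, ¬slow=1−0.74=0.26, cloudy=0.40; AND[min(a, b)] → w = 0.26
R5: ¬clear=1−0.56=0.44, ¬acidic=1−0.28=0.72, ¬slow=1−0.74=0.26; AND[min(a, b)] → w = 0.26
Rules with consequent 'small': {R4, R5} → strengths 0.26, 0.26
Aggregate via t-conorm [max(a, b)]: 0.26

0.26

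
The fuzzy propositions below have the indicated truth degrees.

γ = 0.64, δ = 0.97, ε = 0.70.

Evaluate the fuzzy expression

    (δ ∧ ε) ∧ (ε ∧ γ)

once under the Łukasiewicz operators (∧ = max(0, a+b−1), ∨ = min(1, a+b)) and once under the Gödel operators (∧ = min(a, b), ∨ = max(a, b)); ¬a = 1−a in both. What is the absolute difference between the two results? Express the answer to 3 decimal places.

0.630

Under Łukasiewicz:
  δ ∧ ε = max(0, a+b−1) on (0.97, 0.70) = 0.67
  ε ∧ γ = max(0, a+b−1) on (0.70, 0.64) = 0.34
  (δ ∧ ε) ∧ (ε ∧ γ) = max(0, a+b−1) on (0.67, 0.34) = 0.01
  → value = 0.0100
Under Gödel:
  δ ∧ ε = min(a, b) on (0.97, 0.70) = 0.70
  ε ∧ γ = min(a, b) on (0.70, 0.64) = 0.64
  (δ ∧ ε) ∧ (ε ∧ γ) = min(a, b) on (0.70, 0.64) = 0.64
  → value = 0.6400
|0.0100 − 0.6400| = 0.630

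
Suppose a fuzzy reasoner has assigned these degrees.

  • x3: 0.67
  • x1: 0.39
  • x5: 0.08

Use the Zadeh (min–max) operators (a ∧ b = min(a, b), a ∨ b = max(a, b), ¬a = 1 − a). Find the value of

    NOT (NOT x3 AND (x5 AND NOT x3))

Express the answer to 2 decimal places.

0.92

NOT x3 = 1 − 0.67 = 0.33
NOT x3 = 1 − 0.67 = 0.33
x5 AND NOT x3 = min(a, b) on (0.08, 0.33) = 0.08
NOT x3 AND (x5 AND NOT x3) = min(a, b) on (0.33, 0.08) = 0.08
NOT (NOT x3 AND (x5 AND NOT x3)) = 1 − 0.08 = 0.92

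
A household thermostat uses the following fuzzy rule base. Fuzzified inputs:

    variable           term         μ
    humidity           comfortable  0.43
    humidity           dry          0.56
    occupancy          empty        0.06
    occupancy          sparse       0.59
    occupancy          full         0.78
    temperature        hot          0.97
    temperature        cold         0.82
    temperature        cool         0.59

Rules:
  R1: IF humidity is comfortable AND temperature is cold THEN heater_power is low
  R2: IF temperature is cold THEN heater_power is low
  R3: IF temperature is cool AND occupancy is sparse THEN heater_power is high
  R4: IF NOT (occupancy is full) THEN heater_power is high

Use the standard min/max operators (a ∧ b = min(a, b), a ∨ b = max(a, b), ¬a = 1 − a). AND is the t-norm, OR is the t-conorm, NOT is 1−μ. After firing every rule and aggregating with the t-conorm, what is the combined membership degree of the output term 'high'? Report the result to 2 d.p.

0.59

R1: comfortable=0.43, cold=0.82; AND[min(a, b)] → w = 0.43
R2: cold=0.82 → w = 0.82
R3: cool=0.59, sparse=0.59; AND[min(a, b)] → w = 0.59
R4: ¬full=1−0.78=0.22 → w = 0.22
Rules with consequent 'high': {R3, R4} → strengths 0.59, 0.22
Aggregate via t-conorm [max(a, b)]: 0.59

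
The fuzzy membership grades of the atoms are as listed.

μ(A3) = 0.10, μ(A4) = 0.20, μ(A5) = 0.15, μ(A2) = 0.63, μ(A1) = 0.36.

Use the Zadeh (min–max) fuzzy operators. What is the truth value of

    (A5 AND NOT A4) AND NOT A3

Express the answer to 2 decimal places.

NOT A4 = 1 − 0.20 = 0.80
A5 AND NOT A4 = min(a, b) on (0.15, 0.80) = 0.15
NOT A3 = 1 − 0.10 = 0.90
(A5 AND NOT A4) AND NOT A3 = min(a, b) on (0.15, 0.90) = 0.15

0.15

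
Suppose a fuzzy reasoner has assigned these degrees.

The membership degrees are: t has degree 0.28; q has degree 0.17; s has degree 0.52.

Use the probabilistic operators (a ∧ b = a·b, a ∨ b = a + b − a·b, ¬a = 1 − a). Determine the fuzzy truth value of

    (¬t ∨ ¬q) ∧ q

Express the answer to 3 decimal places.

¬t = 1 − 0.2800 = 0.7200
¬q = 1 − 0.1700 = 0.8300
¬t ∨ ¬q = a + b − a·b on (0.7200, 0.8300) = 0.9524
(¬t ∨ ¬q) ∧ q = a·b on (0.9524, 0.1700) = 0.1619

0.162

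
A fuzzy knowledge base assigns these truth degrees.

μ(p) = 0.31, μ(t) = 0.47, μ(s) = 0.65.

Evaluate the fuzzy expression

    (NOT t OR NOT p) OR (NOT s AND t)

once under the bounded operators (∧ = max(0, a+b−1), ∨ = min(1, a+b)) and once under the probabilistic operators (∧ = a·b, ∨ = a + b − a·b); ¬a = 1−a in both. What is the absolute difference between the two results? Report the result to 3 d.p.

0.122

Under bounded:
  NOT t = 1 − 0.47 = 0.53
  NOT p = 1 − 0.31 = 0.69
  NOT t OR NOT p = min(1, a+b) on (0.53, 0.69) = 1.00
  NOT s = 1 − 0.65 = 0.35
  NOT s AND t = max(0, a+b−1) on (0.35, 0.47) = 0.00
  (NOT t OR NOT p) OR (NOT s AND t) = min(1, a+b) on (1.00, 0.00) = 1.00
  → value = 1.0000
Under probabilistic:
  NOT t = 1 − 0.4700 = 0.5300
  NOT p = 1 − 0.3100 = 0.6900
  NOT t OR NOT p = a + b − a·b on (0.5300, 0.6900) = 0.8543
  NOT s = 1 − 0.6500 = 0.3500
  NOT s AND t = a·b on (0.3500, 0.4700) = 0.1645
  (NOT t OR NOT p) OR (NOT s AND t) = a + b − a·b on (0.8543, 0.1645) = 0.8783
  → value = 0.8783
|1.0000 − 0.8783| = 0.122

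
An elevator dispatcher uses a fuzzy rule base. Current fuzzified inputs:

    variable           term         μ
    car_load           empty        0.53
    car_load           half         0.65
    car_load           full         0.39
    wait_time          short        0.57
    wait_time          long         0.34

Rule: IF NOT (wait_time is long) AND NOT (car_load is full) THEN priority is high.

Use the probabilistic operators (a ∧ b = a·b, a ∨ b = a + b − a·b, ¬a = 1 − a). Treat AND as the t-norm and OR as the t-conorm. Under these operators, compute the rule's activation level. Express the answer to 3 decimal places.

0.403

firing strength: ¬long=1−0.34=0.66, ¬full=1−0.39=0.61; AND[a·b] → w = 0.4026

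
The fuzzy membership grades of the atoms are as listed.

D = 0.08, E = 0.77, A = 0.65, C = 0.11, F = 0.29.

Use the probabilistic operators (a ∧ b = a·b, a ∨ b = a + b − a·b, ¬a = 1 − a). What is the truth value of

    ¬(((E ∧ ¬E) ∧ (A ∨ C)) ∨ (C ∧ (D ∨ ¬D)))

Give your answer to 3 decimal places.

¬E = 1 − 0.7700 = 0.2300
E ∧ ¬E = a·b on (0.7700, 0.2300) = 0.1771
A ∨ C = a + b − a·b on (0.6500, 0.1100) = 0.6885
(E ∧ ¬E) ∧ (A ∨ C) = a·b on (0.1771, 0.6885) = 0.1219
¬D = 1 − 0.0800 = 0.9200
D ∨ ¬D = a + b − a·b on (0.0800, 0.9200) = 0.9264
C ∧ (D ∨ ¬D) = a·b on (0.1100, 0.9264) = 0.1019
((E ∧ ¬E) ∧ (A ∨ C)) ∨ (C ∧ (D ∨ ¬D)) = a + b − a·b on (0.1219, 0.1019) = 0.2114
¬(((E ∧ ¬E) ∧ (A ∨ C)) ∨ (C ∧ (D ∨ ¬D))) = 1 − 0.2114 = 0.7886

0.789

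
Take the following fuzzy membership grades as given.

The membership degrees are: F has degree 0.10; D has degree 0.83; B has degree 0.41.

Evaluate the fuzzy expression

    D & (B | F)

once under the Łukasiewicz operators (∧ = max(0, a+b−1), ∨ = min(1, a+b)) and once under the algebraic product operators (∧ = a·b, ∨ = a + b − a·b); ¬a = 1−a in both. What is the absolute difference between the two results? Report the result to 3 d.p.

Under Łukasiewicz:
  B | F = min(1, a+b) on (0.41, 0.10) = 0.51
  D & (B | F) = max(0, a+b−1) on (0.83, 0.51) = 0.34
  → value = 0.3400
Under algebraic product:
  B | F = a + b − a·b on (0.4100, 0.1000) = 0.4690
  D & (B | F) = a·b on (0.8300, 0.4690) = 0.3893
  → value = 0.3893
|0.3400 − 0.3893| = 0.049

0.049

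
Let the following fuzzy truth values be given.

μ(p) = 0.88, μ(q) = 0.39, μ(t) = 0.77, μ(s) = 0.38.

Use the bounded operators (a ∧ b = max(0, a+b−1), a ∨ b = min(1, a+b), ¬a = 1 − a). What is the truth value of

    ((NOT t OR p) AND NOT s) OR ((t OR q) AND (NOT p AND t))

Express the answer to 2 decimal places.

NOT t = 1 − 0.77 = 0.23
NOT t OR p = min(1, a+b) on (0.23, 0.88) = 1.00
NOT s = 1 − 0.38 = 0.62
(NOT t OR p) AND NOT s = max(0, a+b−1) on (1.00, 0.62) = 0.62
t OR q = min(1, a+b) on (0.77, 0.39) = 1.00
NOT p = 1 − 0.88 = 0.12
NOT p AND t = max(0, a+b−1) on (0.12, 0.77) = 0.00
(t OR q) AND (NOT p AND t) = max(0, a+b−1) on (1.00, 0.00) = 0.00
((NOT t OR p) AND NOT s) OR ((t OR q) AND (NOT p AND t)) = min(1, a+b) on (0.62, 0.00) = 0.62

0.62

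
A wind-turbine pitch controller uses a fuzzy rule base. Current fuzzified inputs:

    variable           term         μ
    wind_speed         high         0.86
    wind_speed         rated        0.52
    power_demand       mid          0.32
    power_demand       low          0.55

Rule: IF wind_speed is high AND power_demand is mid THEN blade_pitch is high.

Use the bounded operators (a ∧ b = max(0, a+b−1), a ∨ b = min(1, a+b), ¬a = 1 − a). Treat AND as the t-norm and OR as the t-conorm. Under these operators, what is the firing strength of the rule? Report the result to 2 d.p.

firing strength: high=0.86, mid=0.32; AND[max(0, a+b−1)] → w = 0.18

0.18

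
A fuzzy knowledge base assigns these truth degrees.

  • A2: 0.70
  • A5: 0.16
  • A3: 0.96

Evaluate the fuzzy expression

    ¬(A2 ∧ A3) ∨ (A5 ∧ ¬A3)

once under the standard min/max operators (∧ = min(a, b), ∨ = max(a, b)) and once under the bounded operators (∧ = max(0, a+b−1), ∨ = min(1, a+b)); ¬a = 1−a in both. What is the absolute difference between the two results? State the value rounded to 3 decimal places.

Under standard min/max:
  A2 ∧ A3 = min(a, b) on (0.70, 0.96) = 0.70
  ¬(A2 ∧ A3) = 1 − 0.70 = 0.30
  ¬A3 = 1 − 0.96 = 0.04
  A5 ∧ ¬A3 = min(a, b) on (0.16, 0.04) = 0.04
  ¬(A2 ∧ A3) ∨ (A5 ∧ ¬A3) = max(a, b) on (0.30, 0.04) = 0.30
  → value = 0.3000
Under bounded:
  A2 ∧ A3 = max(0, a+b−1) on (0.70, 0.96) = 0.66
  ¬(A2 ∧ A3) = 1 − 0.66 = 0.34
  ¬A3 = 1 − 0.96 = 0.04
  A5 ∧ ¬A3 = max(0, a+b−1) on (0.16, 0.04) = 0.00
  ¬(A2 ∧ A3) ∨ (A5 ∧ ¬A3) = min(1, a+b) on (0.34, 0.00) = 0.34
  → value = 0.3400
|0.3000 − 0.3400| = 0.040

0.040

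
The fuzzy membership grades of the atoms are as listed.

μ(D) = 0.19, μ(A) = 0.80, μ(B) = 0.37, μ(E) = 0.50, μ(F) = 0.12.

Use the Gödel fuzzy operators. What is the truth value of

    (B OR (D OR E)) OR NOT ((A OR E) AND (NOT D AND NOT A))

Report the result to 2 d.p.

0.80

D OR E = max(a, b) on (0.19, 0.50) = 0.50
B OR (D OR E) = max(a, b) on (0.37, 0.50) = 0.50
A OR E = max(a, b) on (0.80, 0.50) = 0.80
NOT D = 1 − 0.19 = 0.81
NOT A = 1 − 0.80 = 0.20
NOT D AND NOT A = min(a, b) on (0.81, 0.20) = 0.20
(A OR E) AND (NOT D AND NOT A) = min(a, b) on (0.80, 0.20) = 0.20
NOT ((A OR E) AND (NOT D AND NOT A)) = 1 − 0.20 = 0.80
(B OR (D OR E)) OR NOT ((A OR E) AND (NOT D AND NOT A)) = max(a, b) on (0.50, 0.80) = 0.80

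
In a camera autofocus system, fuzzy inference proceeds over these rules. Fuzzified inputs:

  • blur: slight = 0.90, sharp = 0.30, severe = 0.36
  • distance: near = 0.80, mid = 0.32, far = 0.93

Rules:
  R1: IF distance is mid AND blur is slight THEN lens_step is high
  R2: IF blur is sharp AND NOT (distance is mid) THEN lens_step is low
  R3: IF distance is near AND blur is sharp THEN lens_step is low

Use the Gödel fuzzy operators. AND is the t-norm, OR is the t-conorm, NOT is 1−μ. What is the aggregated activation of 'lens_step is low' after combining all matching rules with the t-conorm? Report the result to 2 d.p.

R1: mid=0.32, slight=0.90; AND[min(a, b)] → w = 0.32
R2: sharp=0.30, ¬mid=1−0.32=0.68; AND[min(a, b)] → w = 0.30
R3: near=0.80, sharp=0.30; AND[min(a, b)] → w = 0.30
Rules with consequent 'low': {R2, R3} → strengths 0.30, 0.30
Aggregate via t-conorm [max(a, b)]: 0.30

0.30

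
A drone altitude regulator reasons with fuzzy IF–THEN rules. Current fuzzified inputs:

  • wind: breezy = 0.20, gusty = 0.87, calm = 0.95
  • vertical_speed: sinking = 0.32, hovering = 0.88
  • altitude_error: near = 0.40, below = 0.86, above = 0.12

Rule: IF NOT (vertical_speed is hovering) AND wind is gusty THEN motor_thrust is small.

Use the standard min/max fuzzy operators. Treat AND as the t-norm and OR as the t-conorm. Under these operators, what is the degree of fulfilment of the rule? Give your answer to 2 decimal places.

0.12

firing strength: ¬hovering=1−0.88=0.12, gusty=0.87; AND[min(a, b)] → w = 0.12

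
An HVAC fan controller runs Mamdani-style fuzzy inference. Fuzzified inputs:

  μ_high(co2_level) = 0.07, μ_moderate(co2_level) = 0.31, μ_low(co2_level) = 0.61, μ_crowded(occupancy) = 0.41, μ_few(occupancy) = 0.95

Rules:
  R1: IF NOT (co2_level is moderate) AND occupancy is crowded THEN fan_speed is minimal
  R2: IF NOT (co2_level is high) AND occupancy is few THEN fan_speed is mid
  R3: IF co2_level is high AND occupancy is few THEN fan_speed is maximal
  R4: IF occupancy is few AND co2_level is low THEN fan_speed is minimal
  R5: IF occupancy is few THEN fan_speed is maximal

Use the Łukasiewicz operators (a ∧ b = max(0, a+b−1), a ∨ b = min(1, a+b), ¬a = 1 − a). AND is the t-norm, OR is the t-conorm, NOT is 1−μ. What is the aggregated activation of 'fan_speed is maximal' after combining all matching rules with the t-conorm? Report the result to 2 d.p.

R1: ¬moderate=1−0.31=0.69, crowded=0.41; AND[max(0, a+b−1)] → w = 0.10
R2: ¬high=1−0.07=0.93, few=0.95; AND[max(0, a+b−1)] → w = 0.88
R3: high=0.07, few=0.95; AND[max(0, a+b−1)] → w = 0.02
R4: few=0.95, low=0.61; AND[max(0, a+b−1)] → w = 0.56
R5: few=0.95 → w = 0.95
Rules with consequent 'maximal': {R3, R5} → strengths 0.02, 0.95
Aggregate via t-conorm [min(1, a+b)]: 0.97

0.97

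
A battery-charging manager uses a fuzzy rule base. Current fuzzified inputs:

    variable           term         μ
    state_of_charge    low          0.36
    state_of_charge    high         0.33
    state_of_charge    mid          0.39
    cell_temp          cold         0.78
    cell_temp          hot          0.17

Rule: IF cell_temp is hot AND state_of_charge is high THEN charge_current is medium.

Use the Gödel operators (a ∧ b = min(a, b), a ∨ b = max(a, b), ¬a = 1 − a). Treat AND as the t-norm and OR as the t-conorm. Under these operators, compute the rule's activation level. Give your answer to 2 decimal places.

0.17

firing strength: hot=0.17, high=0.33; AND[min(a, b)] → w = 0.17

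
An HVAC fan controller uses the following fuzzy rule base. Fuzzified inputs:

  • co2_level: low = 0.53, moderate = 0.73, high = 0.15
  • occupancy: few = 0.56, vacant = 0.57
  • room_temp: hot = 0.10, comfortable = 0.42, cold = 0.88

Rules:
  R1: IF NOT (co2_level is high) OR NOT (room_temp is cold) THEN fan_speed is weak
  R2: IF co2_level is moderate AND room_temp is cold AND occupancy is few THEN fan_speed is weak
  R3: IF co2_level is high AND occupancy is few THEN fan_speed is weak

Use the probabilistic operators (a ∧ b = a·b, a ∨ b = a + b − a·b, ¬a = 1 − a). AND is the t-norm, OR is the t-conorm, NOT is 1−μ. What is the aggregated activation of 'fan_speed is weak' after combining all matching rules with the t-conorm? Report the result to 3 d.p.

R1: ¬high=1−0.15=0.85, ¬cold=1−0.88=0.12; OR[a + b − a·b] → w = 0.8680
R2: moderate=0.73, cold=0.88, few=0.56; AND[a·b] → w = 0.3597
R3: high=0.15, few=0.56; AND[a·b] → w = 0.0840
Rules with consequent 'weak': {R1, R2, R3} → strengths 0.8680, 0.3597, 0.0840
Aggregate via t-conorm [a + b − a·b]: 0.9226

0.923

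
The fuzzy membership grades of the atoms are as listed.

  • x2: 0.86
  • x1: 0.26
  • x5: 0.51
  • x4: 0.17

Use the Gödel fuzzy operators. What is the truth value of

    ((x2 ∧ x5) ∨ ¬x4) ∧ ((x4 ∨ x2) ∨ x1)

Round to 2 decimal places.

x2 ∧ x5 = min(a, b) on (0.86, 0.51) = 0.51
¬x4 = 1 − 0.17 = 0.83
(x2 ∧ x5) ∨ ¬x4 = max(a, b) on (0.51, 0.83) = 0.83
x4 ∨ x2 = max(a, b) on (0.17, 0.86) = 0.86
(x4 ∨ x2) ∨ x1 = max(a, b) on (0.86, 0.26) = 0.86
((x2 ∧ x5) ∨ ¬x4) ∧ ((x4 ∨ x2) ∨ x1) = min(a, b) on (0.83, 0.86) = 0.83

0.83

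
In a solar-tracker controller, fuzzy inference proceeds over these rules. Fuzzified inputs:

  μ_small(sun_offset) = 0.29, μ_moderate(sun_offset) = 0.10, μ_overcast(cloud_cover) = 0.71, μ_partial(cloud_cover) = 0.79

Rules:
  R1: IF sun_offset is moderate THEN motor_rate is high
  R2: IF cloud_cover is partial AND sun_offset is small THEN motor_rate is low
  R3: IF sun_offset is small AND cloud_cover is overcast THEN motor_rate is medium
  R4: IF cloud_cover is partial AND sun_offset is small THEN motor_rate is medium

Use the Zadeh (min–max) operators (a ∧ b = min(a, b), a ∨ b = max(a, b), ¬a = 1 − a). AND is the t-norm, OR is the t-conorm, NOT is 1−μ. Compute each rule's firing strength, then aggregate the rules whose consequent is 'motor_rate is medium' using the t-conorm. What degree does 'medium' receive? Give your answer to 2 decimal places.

R1: moderate=0.10 → w = 0.10
R2: partial=0.79, small=0.29; AND[min(a, b)] → w = 0.29
R3: small=0.29, overcast=0.71; AND[min(a, b)] → w = 0.29
R4: partial=0.79, small=0.29; AND[min(a, b)] → w = 0.29
Rules with consequent 'medium': {R3, R4} → strengths 0.29, 0.29
Aggregate via t-conorm [max(a, b)]: 0.29

0.29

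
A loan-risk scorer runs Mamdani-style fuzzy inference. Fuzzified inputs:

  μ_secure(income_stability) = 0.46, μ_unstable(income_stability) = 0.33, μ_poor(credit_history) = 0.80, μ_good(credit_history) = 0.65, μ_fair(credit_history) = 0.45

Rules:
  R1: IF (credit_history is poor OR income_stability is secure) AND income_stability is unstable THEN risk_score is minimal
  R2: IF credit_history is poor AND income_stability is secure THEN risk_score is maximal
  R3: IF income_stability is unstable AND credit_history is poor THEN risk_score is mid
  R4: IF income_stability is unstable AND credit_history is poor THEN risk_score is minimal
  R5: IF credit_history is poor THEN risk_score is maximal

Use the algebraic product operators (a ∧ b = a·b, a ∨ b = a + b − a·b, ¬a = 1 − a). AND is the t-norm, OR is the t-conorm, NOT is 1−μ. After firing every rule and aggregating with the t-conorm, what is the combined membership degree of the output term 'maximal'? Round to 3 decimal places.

0.874

R1: (poor=0.80 OR secure=0.46) = 0.8920; AND[a·b] with unstable=0.33 → w = 0.2944
R2: poor=0.80, secure=0.46; AND[a·b] → w = 0.3680
R3: unstable=0.33, poor=0.80; AND[a·b] → w = 0.2640
R4: unstable=0.33, poor=0.80; AND[a·b] → w = 0.2640
R5: poor=0.80 → w = 0.8000
Rules with consequent 'maximal': {R2, R5} → strengths 0.3680, 0.8000
Aggregate via t-conorm [a + b − a·b]: 0.8736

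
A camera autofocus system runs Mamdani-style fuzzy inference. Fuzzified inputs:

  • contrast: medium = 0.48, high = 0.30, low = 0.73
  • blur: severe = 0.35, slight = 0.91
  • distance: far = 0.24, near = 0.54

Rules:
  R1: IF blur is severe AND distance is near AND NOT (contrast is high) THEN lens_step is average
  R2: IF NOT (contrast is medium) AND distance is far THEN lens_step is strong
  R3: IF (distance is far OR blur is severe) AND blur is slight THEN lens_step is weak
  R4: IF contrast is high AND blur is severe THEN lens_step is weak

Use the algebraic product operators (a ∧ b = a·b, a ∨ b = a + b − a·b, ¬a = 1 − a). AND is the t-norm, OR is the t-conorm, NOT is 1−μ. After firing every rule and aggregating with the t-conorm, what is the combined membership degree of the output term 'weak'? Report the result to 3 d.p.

R1: severe=0.35, near=0.54, ¬high=1−0.30=0.70; AND[a·b] → w = 0.1323
R2: ¬medium=1−0.48=0.52, far=0.24; AND[a·b] → w = 0.1248
R3: (far=0.24 OR severe=0.35) = 0.5060; AND[a·b] with slight=0.91 → w = 0.4605
R4: high=0.30, severe=0.35; AND[a·b] → w = 0.1050
Rules with consequent 'weak': {R3, R4} → strengths 0.4605, 0.1050
Aggregate via t-conorm [a + b − a·b]: 0.5171

0.517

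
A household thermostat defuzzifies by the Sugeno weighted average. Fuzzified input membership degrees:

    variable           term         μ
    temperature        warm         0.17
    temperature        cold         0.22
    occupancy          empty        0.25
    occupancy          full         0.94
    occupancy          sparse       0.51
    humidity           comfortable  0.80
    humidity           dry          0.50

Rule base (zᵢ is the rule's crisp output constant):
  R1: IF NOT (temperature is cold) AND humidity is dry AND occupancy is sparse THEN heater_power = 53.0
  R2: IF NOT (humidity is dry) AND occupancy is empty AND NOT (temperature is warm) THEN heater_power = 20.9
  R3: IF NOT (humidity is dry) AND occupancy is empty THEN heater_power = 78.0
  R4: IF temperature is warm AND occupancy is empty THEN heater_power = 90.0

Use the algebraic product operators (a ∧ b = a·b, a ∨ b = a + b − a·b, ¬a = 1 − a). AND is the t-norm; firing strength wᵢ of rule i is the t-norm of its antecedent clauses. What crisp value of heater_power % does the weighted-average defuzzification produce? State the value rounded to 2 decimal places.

R1 (z=53.0): ¬cold=1−0.22=0.78, dry=0.50, sparse=0.51; AND[a·b] → w = 0.1989
R2 (z=20.9): ¬dry=1−0.50=0.50, empty=0.25, ¬warm=1−0.17=0.83; AND[a·b] → w = 0.1037
R3 (z=78.0): ¬dry=1−0.50=0.50, empty=0.25; AND[a·b] → w = 0.1250
R4 (z=90.0): warm=0.17, empty=0.25; AND[a·b] → w = 0.0425
Weighted average = (0.1989·53.0 + 0.1037·20.9 + 0.1250·78.0 + 0.0425·90.0) / (0.1989 + 0.1037 + 0.1250 + 0.0425)
  = 26.2851 / 0.4702 = 55.91

55.91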